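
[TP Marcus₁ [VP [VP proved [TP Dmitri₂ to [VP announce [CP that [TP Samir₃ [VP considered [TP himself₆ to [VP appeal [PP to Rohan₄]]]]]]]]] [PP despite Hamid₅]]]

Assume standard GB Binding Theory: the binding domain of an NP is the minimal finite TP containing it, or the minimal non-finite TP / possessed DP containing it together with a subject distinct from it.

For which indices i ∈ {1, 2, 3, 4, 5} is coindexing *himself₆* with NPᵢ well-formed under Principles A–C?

*himself* is an anaphor, so Principle A applies: it must be bound in its binding domain.
Binding domain of *himself₆*: the embedded TP, whose subject is Samir₃.
*Marcus₁* c-commands the anaphor but is outside its binding domain → cannot satisfy Principle A.
*Dmitri₂* c-commands the anaphor but is outside its binding domain → cannot satisfy Principle A.
*Samir₃* c-commands the anaphor within its binding domain → licit binder.
*Rohan₄* does not c-command the anaphor → cannot bind it.
*Hamid₅* does not c-command the anaphor → cannot bind it.

{3}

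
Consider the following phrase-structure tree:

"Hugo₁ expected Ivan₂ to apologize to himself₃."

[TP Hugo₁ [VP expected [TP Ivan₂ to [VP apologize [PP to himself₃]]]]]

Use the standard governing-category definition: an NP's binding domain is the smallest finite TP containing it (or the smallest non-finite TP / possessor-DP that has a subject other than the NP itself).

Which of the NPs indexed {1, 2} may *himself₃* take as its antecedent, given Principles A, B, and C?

*himself* is an anaphor, so Principle A applies: it must be bound in its binding domain.
Binding domain of *himself₃*: the embedded TP, whose subject is Ivan₂.
*Hugo₁* c-commands the anaphor but is outside its binding domain → cannot satisfy Principle A.
*Ivan₂* c-commands the anaphor within its binding domain → licit binder.

{2}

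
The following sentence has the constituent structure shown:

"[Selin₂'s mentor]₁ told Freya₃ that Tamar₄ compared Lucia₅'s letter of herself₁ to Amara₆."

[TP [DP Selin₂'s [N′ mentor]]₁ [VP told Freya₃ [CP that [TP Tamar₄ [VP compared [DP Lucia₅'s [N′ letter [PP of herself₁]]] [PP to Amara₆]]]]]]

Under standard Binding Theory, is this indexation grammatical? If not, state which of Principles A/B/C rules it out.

The two coindexed NPs are *[Selin₂'s mentor]₁* and *herself₁*.
*herself₁* is an anaphor. Principle A requires it to be bound within its binding domain — the possessed DP, whose subject is Lucia₅.
Within that domain it is c-commanded by *Lucia₅*, which does not share its index.
*[Selin₂'s mentor]₁* does c-command the anaphor, but from outside its binding domain.
The anaphor is unbound in its domain → Principle A violation.

Principle A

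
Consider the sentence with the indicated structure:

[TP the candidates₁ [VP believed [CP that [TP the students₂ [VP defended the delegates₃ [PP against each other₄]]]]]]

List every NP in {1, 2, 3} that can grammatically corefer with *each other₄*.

*each other* is an anaphor, so Principle A applies: it must be bound in its binding domain.
Binding domain of *each other₄*: the embedded TP, whose subject is the students₂.
*the candidates₁* c-commands the anaphor but is outside its binding domain → cannot satisfy Principle A.
*the students₂* c-commands the anaphor within its binding domain → licit binder.
*the delegates₃* c-commands the anaphor within its binding domain → licit binder.

{2, 3}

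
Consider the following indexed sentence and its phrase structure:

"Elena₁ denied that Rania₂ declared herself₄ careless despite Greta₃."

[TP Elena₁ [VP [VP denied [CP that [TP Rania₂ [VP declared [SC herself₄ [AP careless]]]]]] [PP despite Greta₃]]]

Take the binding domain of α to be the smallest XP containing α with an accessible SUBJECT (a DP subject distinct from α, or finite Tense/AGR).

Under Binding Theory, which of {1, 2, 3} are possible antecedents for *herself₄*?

*herself* is an anaphor, so Principle A applies: it must be bound in its binding domain.
Binding domain of *herself₄*: the embedded TP, whose subject is Rania₂.
*Elena₁* c-commands the anaphor but is outside its binding domain → cannot satisfy Principle A.
*Rania₂* c-commands the anaphor within its binding domain → licit binder.
*Greta₃* does not c-command the anaphor → cannot bind it.

{2}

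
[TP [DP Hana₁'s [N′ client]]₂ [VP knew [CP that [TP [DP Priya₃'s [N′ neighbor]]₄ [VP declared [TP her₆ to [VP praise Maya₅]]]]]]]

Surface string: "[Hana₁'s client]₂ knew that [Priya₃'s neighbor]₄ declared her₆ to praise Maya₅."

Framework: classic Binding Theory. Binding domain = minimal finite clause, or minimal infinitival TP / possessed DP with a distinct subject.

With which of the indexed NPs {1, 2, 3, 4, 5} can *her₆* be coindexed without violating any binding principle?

*her* is a pronoun, so Principle B applies: it must be free in its binding domain.
Binding domain of *her₆*: the embedded TP, whose subject is [Priya₃'s neighbor]₄.
*Hana₁* and the pronoun do not c-command one another → neither Principle B nor Principle C is at stake; coindexation permitted.
*[Hana₁'s client]₂* c-commands the pronoun but from outside its binding domain, and is not c-commanded by it → coindexation permitted.
*Priya₃* and the pronoun do not c-command one another → neither Principle B nor Principle C is at stake; coindexation permitted.
*[Priya₃'s neighbor]₄* c-commands the pronoun within its binding domain → coindexation would violate Principle B.
*Maya₅*: the pronoun c-commands this R-expression → coindexation would violate Principle C on *Maya₅*.

{1, 2, 3}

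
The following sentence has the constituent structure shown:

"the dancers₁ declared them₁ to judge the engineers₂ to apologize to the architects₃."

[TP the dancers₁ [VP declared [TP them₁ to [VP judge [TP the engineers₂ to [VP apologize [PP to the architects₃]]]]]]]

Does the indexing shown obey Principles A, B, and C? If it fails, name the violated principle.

Principle B

The two coindexed NPs are *the dancers₁* and *them₁*.
*them₁* is a pronoun. Its binding domain is the matrix TP, whose subject is the dancers₁.
*the dancers₁* c-commands it within that domain and carries the same index.
The pronoun is locally bound → Principle B violation.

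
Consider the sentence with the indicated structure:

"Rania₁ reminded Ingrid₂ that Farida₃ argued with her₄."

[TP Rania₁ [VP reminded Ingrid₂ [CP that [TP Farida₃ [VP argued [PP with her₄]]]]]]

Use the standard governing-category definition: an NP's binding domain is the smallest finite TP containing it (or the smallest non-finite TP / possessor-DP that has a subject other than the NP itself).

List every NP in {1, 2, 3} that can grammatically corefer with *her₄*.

*her* is a pronoun, so Principle B applies: it must be free in its binding domain.
Binding domain of *her₄*: the embedded TP, whose subject is Farida₃.
*Rania₁* c-commands the pronoun but from outside its binding domain, and is not c-commanded by it → coindexation permitted.
*Ingrid₂* c-commands the pronoun but from outside its binding domain, and is not c-commanded by it → coindexation permitted.
*Farida₃* c-commands the pronoun within its binding domain → coindexation would violate Principle B.

{1, 2}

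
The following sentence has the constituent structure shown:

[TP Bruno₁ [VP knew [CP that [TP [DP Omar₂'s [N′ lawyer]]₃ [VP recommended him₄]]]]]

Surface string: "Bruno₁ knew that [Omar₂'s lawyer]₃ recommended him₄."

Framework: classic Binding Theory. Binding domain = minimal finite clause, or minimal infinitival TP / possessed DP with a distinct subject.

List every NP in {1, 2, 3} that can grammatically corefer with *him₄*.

*him* is a pronoun, so Principle B applies: it must be free in its binding domain.
Binding domain of *him₄*: the embedded TP, whose subject is [Omar₂'s lawyer]₃.
*Bruno₁* c-commands the pronoun but from outside its binding domain, and is not c-commanded by it → coindexation permitted.
*Omar₂* and the pronoun do not c-command one another → neither Principle B nor Principle C is at stake; coindexation permitted.
*[Omar₂'s lawyer]₃* c-commands the pronoun within its binding domain → coindexation would violate Principle B.

{1, 2}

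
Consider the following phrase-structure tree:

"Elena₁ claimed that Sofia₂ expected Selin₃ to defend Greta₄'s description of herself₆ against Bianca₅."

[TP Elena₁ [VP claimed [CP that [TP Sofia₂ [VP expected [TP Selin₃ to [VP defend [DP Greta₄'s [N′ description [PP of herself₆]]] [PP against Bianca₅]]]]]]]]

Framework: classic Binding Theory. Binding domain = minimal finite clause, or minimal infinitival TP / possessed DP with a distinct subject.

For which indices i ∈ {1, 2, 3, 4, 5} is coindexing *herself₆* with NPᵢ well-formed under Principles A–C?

{4}

*herself* is an anaphor, so Principle A applies: it must be bound in its binding domain.
Binding domain of *herself₆*: the possessed DP, whose subject is Greta₄.
*Elena₁* c-commands the anaphor but is outside its binding domain → cannot satisfy Principle A.
*Sofia₂* c-commands the anaphor but is outside its binding domain → cannot satisfy Principle A.
*Selin₃* c-commands the anaphor but is outside its binding domain → cannot satisfy Principle A.
*Greta₄* c-commands the anaphor within its binding domain → licit binder.
*Bianca₅* does not c-command the anaphor → cannot bind it.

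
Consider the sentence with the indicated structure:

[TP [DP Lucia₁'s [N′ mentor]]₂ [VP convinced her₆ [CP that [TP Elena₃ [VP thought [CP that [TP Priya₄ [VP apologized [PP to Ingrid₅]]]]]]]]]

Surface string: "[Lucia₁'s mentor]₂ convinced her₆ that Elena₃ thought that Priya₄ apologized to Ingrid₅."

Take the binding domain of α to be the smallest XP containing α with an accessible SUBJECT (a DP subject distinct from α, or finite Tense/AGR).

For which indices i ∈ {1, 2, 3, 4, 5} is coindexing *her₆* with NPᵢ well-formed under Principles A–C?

*her* is a pronoun, so Principle B applies: it must be free in its binding domain.
Binding domain of *her₆*: the matrix TP, whose subject is [Lucia₁'s mentor]₂.
*Lucia₁* and the pronoun do not c-command one another → neither Principle B nor Principle C is at stake; coindexation permitted.
*[Lucia₁'s mentor]₂* c-commands the pronoun within its binding domain → coindexation would violate Principle B.
*Elena₃*: the pronoun c-commands this R-expression → coindexation would violate Principle C on *Elena₃*.
*Priya₄*: the pronoun c-commands this R-expression → coindexation would violate Principle C on *Priya₄*.
*Ingrid₅*: the pronoun c-commands this R-expression → coindexation would violate Principle C on *Ingrid₅*.

{1}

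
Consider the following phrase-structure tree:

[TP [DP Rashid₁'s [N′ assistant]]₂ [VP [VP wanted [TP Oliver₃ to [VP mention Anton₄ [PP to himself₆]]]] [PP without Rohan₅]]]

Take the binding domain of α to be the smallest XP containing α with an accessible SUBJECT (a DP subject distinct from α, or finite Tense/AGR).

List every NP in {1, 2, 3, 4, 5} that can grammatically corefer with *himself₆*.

*himself* is an anaphor, so Principle A applies: it must be bound in its binding domain.
Binding domain of *himself₆*: the embedded TP, whose subject is Oliver₃.
*Rashid₁* does not c-command the anaphor → cannot bind it.
*[Rashid₁'s assistant]₂* c-commands the anaphor but is outside its binding domain → cannot satisfy Principle A.
*Oliver₃* c-commands the anaphor within its binding domain → licit binder.
*Anton₄* c-commands the anaphor within its binding domain → licit binder.
*Rohan₅* does not c-command the anaphor → cannot bind it.

{3, 4}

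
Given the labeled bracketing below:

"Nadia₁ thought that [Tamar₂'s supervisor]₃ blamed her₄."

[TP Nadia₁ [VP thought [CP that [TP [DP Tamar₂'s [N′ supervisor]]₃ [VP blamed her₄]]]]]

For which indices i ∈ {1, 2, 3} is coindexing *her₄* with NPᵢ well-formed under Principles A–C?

*her* is a pronoun, so Principle B applies: it must be free in its binding domain.
Binding domain of *her₄*: the embedded TP, whose subject is [Tamar₂'s supervisor]₃.
*Nadia₁* c-commands the pronoun but from outside its binding domain, and is not c-commanded by it → coindexation permitted.
*Tamar₂* and the pronoun do not c-command one another → neither Principle B nor Principle C is at stake; coindexation permitted.
*[Tamar₂'s supervisor]₃* c-commands the pronoun within its binding domain → coindexation would violate Principle B.

{1, 2}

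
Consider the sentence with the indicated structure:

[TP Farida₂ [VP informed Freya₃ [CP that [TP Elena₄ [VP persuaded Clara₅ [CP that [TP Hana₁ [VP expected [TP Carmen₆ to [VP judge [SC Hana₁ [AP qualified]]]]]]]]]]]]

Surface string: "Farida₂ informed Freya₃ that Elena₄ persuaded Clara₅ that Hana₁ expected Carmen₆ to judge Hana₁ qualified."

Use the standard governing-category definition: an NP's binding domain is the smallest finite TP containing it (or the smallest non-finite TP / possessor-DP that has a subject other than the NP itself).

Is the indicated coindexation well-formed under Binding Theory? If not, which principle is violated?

The two coindexed NPs are *Hana₁* (the higher occurrence) and *Hana₁* (the lower occurrence).
*Hana₁* (the lower occurrence) is an R-expression. Principle C requires it to be free everywhere.
*Hana₁* (the higher occurrence) c-commands it and carries the same index.
The R-expression is bound → Principle C violation.

Principle C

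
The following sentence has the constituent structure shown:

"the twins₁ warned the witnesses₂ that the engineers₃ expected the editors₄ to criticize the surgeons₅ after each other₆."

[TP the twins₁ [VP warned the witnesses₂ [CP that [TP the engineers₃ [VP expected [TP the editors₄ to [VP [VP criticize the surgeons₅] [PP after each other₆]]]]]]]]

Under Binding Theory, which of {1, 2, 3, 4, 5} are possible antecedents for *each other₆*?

*each other* is an anaphor, so Principle A applies: it must be bound in its binding domain.
Binding domain of *each other₆*: the embedded TP, whose subject is the editors₄.
*the twins₁* c-commands the anaphor but is outside its binding domain → cannot satisfy Principle A.
*the witnesses₂* c-commands the anaphor but is outside its binding domain → cannot satisfy Principle A.
*the engineers₃* c-commands the anaphor but is outside its binding domain → cannot satisfy Principle A.
*the editors₄* c-commands the anaphor within its binding domain → licit binder.
*the surgeons₅* does not c-command the anaphor → cannot bind it.

{4}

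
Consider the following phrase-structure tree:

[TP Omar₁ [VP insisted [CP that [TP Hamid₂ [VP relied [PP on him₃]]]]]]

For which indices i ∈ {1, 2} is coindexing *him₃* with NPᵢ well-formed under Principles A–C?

*him* is a pronoun, so Principle B applies: it must be free in its binding domain.
Binding domain of *him₃*: the embedded TP, whose subject is Hamid₂.
*Omar₁* c-commands the pronoun but from outside its binding domain, and is not c-commanded by it → coindexation permitted.
*Hamid₂* c-commands the pronoun within its binding domain → coindexation would violate Principle B.

{1}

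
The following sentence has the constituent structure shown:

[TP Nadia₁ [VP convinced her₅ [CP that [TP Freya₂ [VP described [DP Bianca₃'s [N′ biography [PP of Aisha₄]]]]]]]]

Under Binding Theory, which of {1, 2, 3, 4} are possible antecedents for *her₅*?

none

*her* is a pronoun, so Principle B applies: it must be free in its binding domain.
Binding domain of *her₅*: the matrix TP, whose subject is Nadia₁.
*Nadia₁* c-commands the pronoun within its binding domain → coindexation would violate Principle B.
*Freya₂*: the pronoun c-commands this R-expression → coindexation would violate Principle C on *Freya₂*.
*Bianca₃*: the pronoun c-commands this R-expression → coindexation would violate Principle C on *Bianca₃*.
*Aisha₄*: the pronoun c-commands this R-expression → coindexation would violate Principle C on *Aisha₄*.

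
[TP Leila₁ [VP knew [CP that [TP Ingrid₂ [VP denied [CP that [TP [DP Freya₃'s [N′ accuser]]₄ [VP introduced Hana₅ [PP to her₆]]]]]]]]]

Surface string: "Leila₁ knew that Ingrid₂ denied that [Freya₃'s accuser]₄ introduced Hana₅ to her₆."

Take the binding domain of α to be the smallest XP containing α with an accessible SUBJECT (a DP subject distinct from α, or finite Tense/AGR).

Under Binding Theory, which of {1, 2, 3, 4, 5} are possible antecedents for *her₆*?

*her* is a pronoun, so Principle B applies: it must be free in its binding domain.
Binding domain of *her₆*: the embedded TP, whose subject is [Freya₃'s accuser]₄.
*Leila₁* c-commands the pronoun but from outside its binding domain, and is not c-commanded by it → coindexation permitted.
*Ingrid₂* c-commands the pronoun but from outside its binding domain, and is not c-commanded by it → coindexation permitted.
*Freya₃* and the pronoun do not c-command one another → neither Principle B nor Principle C is at stake; coindexation permitted.
*[Freya₃'s accuser]₄* c-commands the pronoun within its binding domain → coindexation would violate Principle B.
*Hana₅* c-commands the pronoun within its binding domain → coindexation would violate Principle B.

{1, 2, 3}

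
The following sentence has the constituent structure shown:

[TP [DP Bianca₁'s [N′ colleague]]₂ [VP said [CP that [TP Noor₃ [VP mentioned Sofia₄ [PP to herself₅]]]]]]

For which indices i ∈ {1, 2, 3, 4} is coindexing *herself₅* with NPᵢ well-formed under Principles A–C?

{3, 4}

*herself* is an anaphor, so Principle A applies: it must be bound in its binding domain.
Binding domain of *herself₅*: the embedded TP, whose subject is Noor₃.
*Bianca₁* does not c-command the anaphor → cannot bind it.
*[Bianca₁'s colleague]₂* c-commands the anaphor but is outside its binding domain → cannot satisfy Principle A.
*Noor₃* c-commands the anaphor within its binding domain → licit binder.
*Sofia₄* c-commands the anaphor within its binding domain → licit binder.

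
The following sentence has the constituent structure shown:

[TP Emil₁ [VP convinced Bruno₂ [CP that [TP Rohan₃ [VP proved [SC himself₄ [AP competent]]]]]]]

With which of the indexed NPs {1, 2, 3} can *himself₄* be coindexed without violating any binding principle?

*himself* is an anaphor, so Principle A applies: it must be bound in its binding domain.
Binding domain of *himself₄*: the embedded TP, whose subject is Rohan₃.
*Emil₁* c-commands the anaphor but is outside its binding domain → cannot satisfy Principle A.
*Bruno₂* c-commands the anaphor but is outside its binding domain → cannot satisfy Principle A.
*Rohan₃* c-commands the anaphor within its binding domain → licit binder.

{3}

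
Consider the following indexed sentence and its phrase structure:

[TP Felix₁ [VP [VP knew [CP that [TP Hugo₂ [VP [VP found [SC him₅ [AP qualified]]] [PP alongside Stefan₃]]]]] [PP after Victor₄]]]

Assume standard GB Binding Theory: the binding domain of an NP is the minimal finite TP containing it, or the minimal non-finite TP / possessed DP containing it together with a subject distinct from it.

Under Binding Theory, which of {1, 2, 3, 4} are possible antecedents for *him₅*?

*him* is a pronoun, so Principle B applies: it must be free in its binding domain.
Binding domain of *him₅*: the embedded TP, whose subject is Hugo₂.
*Felix₁* c-commands the pronoun but from outside its binding domain, and is not c-commanded by it → coindexation permitted.
*Hugo₂* c-commands the pronoun within its binding domain → coindexation would violate Principle B.
*Stefan₃* and the pronoun do not c-command one another → neither Principle B nor Principle C is at stake; coindexation permitted.
*Victor₄* and the pronoun do not c-command one another → neither Principle B nor Principle C is at stake; coindexation permitted.

{1, 3, 4}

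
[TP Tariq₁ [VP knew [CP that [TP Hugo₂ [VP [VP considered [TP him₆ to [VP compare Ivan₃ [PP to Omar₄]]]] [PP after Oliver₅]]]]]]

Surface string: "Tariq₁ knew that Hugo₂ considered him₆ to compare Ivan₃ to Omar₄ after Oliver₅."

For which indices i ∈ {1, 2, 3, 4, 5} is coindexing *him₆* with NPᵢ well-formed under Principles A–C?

*him* is a pronoun, so Principle B applies: it must be free in its binding domain.
Binding domain of *him₆*: the embedded TP, whose subject is Hugo₂.
*Tariq₁* c-commands the pronoun but from outside its binding domain, and is not c-commanded by it → coindexation permitted.
*Hugo₂* c-commands the pronoun within its binding domain → coindexation would violate Principle B.
*Ivan₃*: the pronoun c-commands this R-expression → coindexation would violate Principle C on *Ivan₃*.
*Omar₄*: the pronoun c-commands this R-expression → coindexation would violate Principle C on *Omar₄*.
*Oliver₅* and the pronoun do not c-command one another → neither Principle B nor Principle C is at stake; coindexation permitted.

{1, 5}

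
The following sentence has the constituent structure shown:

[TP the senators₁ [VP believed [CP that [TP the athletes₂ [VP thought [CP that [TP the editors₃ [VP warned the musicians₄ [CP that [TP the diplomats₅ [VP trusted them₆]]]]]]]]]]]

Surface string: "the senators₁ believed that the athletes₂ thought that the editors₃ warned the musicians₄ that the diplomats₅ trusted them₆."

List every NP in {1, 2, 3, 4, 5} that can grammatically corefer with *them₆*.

*them* is a pronoun, so Principle B applies: it must be free in its binding domain.
Binding domain of *them₆*: the embedded TP, whose subject is the diplomats₅.
*the senators₁* c-commands the pronoun but from outside its binding domain, and is not c-commanded by it → coindexation permitted.
*the athletes₂* c-commands the pronoun but from outside its binding domain, and is not c-commanded by it → coindexation permitted.
*the editors₃* c-commands the pronoun but from outside its binding domain, and is not c-commanded by it → coindexation permitted.
*the musicians₄* c-commands the pronoun but from outside its binding domain, and is not c-commanded by it → coindexation permitted.
*the diplomats₅* c-commands the pronoun within its binding domain → coindexation would violate Principle B.

{1, 2, 3, 4}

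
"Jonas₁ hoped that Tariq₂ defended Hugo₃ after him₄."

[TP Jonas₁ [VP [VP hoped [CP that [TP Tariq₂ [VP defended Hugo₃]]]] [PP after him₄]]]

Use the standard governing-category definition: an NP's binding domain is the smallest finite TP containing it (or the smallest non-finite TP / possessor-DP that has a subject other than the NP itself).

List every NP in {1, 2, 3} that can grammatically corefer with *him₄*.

*him* is a pronoun, so Principle B applies: it must be free in its binding domain.
Binding domain of *him₄*: the matrix TP, whose subject is Jonas₁.
*Jonas₁* c-commands the pronoun within its binding domain → coindexation would violate Principle B.
*Tariq₂* and the pronoun do not c-command one another → neither Principle B nor Principle C is at stake; coindexation permitted.
*Hugo₃* and the pronoun do not c-command one another → neither Principle B nor Principle C is at stake; coindexation permitted.

{2, 3}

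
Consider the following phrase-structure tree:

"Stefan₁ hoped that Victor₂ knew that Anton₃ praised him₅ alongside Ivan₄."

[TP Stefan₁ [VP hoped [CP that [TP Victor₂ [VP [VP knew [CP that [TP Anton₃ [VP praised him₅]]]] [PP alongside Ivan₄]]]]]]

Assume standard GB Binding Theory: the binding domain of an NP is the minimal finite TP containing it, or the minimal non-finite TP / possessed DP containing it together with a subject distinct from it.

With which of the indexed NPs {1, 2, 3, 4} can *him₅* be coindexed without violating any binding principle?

*him* is a pronoun, so Principle B applies: it must be free in its binding domain.
Binding domain of *him₅*: the embedded TP, whose subject is Anton₃.
*Stefan₁* c-commands the pronoun but from outside its binding domain, and is not c-commanded by it → coindexation permitted.
*Victor₂* c-commands the pronoun but from outside its binding domain, and is not c-commanded by it → coindexation permitted.
*Anton₃* c-commands the pronoun within its binding domain → coindexation would violate Principle B.
*Ivan₄* and the pronoun do not c-command one another → neither Principle B nor Principle C is at stake; coindexation permitted.

{1, 2, 4}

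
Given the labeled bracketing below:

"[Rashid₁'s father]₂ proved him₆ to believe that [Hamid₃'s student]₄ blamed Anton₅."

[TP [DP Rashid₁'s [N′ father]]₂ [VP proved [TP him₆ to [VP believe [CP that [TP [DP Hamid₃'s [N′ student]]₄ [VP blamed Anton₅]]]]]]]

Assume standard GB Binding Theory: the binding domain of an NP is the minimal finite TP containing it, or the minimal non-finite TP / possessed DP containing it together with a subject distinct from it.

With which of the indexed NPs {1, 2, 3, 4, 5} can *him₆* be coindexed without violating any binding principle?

{1}

*him* is a pronoun, so Principle B applies: it must be free in its binding domain.
Binding domain of *him₆*: the matrix TP, whose subject is [Rashid₁'s father]₂.
*Rashid₁* and the pronoun do not c-command one another → neither Principle B nor Principle C is at stake; coindexation permitted.
*[Rashid₁'s father]₂* c-commands the pronoun within its binding domain → coindexation would violate Principle B.
*Hamid₃*: the pronoun c-commands this R-expression → coindexation would violate Principle C on *Hamid₃*.
*[Hamid₃'s student]₄*: the pronoun c-commands this R-expression → coindexation would violate Principle C on *[Hamid₃'s student]₄*.
*Anton₅*: the pronoun c-commands this R-expression → coindexation would violate Principle C on *Anton₅*.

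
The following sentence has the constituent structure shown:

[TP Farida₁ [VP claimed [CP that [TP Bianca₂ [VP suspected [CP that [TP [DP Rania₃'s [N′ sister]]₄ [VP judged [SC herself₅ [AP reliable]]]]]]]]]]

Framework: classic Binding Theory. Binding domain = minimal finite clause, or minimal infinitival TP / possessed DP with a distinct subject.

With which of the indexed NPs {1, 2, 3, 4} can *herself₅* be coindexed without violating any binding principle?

*herself* is an anaphor, so Principle A applies: it must be bound in its binding domain.
Binding domain of *herself₅*: the embedded TP, whose subject is [Rania₃'s sister]₄.
*Farida₁* c-commands the anaphor but is outside its binding domain → cannot satisfy Principle A.
*Bianca₂* c-commands the anaphor but is outside its binding domain → cannot satisfy Principle A.
*Rania₃* does not c-command the anaphor → cannot bind it.
*[Rania₃'s sister]₄* c-commands the anaphor within its binding domain → licit binder.

{4}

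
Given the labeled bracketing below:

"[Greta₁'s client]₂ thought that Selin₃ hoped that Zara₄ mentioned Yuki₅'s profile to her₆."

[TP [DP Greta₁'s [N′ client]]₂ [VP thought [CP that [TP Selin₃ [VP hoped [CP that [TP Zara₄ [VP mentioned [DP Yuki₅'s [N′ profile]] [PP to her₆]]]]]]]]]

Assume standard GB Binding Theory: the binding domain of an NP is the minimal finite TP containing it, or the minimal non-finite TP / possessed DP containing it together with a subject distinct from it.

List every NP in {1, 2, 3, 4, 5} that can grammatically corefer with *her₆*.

{1, 2, 3, 5}

*her* is a pronoun, so Principle B applies: it must be free in its binding domain.
Binding domain of *her₆*: the embedded TP, whose subject is Zara₄.
*Greta₁* and the pronoun do not c-command one another → neither Principle B nor Principle C is at stake; coindexation permitted.
*[Greta₁'s client]₂* c-commands the pronoun but from outside its binding domain, and is not c-commanded by it → coindexation permitted.
*Selin₃* c-commands the pronoun but from outside its binding domain, and is not c-commanded by it → coindexation permitted.
*Zara₄* c-commands the pronoun within its binding domain → coindexation would violate Principle B.
*Yuki₅* and the pronoun do not c-command one another → neither Principle B nor Principle C is at stake; coindexation permitted.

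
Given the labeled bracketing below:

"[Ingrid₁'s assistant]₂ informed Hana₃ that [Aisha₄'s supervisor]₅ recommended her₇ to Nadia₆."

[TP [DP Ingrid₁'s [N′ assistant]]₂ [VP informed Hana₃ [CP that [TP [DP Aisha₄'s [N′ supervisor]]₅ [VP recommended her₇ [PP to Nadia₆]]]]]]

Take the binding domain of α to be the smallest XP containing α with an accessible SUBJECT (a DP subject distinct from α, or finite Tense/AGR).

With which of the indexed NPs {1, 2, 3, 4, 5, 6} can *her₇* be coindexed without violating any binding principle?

*her* is a pronoun, so Principle B applies: it must be free in its binding domain.
Binding domain of *her₇*: the embedded TP, whose subject is [Aisha₄'s supervisor]₅.
*Ingrid₁* and the pronoun do not c-command one another → neither Principle B nor Principle C is at stake; coindexation permitted.
*[Ingrid₁'s assistant]₂* c-commands the pronoun but from outside its binding domain, and is not c-commanded by it → coindexation permitted.
*Hana₃* c-commands the pronoun but from outside its binding domain, and is not c-commanded by it → coindexation permitted.
*Aisha₄* and the pronoun do not c-command one another → neither Principle B nor Principle C is at stake; coindexation permitted.
*[Aisha₄'s supervisor]₅* c-commands the pronoun within its binding domain → coindexation would violate Principle B.
*Nadia₆*: the pronoun c-commands this R-expression → coindexation would violate Principle C on *Nadia₆*.

{1, 2, 3, 4}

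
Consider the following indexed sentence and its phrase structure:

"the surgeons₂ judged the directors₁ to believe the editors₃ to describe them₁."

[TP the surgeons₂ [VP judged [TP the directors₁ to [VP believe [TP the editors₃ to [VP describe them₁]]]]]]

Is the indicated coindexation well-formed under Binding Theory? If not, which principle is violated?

The two coindexed NPs are *the directors₁* and *them₁*.
*them₁* is a pronoun; its binding domain is the embedded TP, whose subject is the editors₃. Within that domain it is c-commanded only by *the editors₃*, which carries a different index — the pronoun is free locally, so Principle B holds.
*the directors₁* is an R-expression; *them₁* does not c-command it, and no other NP shares its index, so Principle C is satisfied.
All principles are respected.

grammatical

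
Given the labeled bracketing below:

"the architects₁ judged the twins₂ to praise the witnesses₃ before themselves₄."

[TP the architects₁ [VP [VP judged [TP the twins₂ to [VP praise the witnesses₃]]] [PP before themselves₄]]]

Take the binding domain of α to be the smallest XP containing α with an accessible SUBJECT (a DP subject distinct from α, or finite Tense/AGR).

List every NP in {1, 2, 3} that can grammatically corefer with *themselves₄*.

*themselves* is an anaphor, so Principle A applies: it must be bound in its binding domain.
Binding domain of *themselves₄*: the matrix TP, whose subject is the architects₁.
*the architects₁* c-commands the anaphor within its binding domain → licit binder.
*the twins₂* does not c-command the anaphor → cannot bind it.
*the witnesses₃* does not c-command the anaphor → cannot bind it.

{1}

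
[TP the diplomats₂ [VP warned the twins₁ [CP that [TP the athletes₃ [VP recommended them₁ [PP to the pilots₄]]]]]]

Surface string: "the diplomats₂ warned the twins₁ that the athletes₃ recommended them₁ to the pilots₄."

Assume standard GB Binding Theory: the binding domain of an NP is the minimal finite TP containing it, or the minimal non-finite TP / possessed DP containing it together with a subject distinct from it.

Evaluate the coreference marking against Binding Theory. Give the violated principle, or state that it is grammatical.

The two coindexed NPs are *the twins₁* and *them₁*.
*them₁* is a pronoun; its binding domain is the embedded TP, whose subject is the athletes₃. Within that domain it is c-commanded only by *the athletes₃*, which carries a different index — the pronoun is free locally, so Principle B holds.
*the twins₁* is an R-expression; *them₁* does not c-command it, and no other NP shares its index, so Principle C is satisfied.
All principles are respected.

grammatical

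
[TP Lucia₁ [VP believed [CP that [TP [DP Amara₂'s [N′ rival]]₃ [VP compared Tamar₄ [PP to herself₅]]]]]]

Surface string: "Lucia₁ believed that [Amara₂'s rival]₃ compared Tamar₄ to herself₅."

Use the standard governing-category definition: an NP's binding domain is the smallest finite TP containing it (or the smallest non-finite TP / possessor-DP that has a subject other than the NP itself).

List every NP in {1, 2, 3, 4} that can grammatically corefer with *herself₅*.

{3, 4}

*herself* is an anaphor, so Principle A applies: it must be bound in its binding domain.
Binding domain of *herself₅*: the embedded TP, whose subject is [Amara₂'s rival]₃.
*Lucia₁* c-commands the anaphor but is outside its binding domain → cannot satisfy Principle A.
*Amara₂* does not c-command the anaphor → cannot bind it.
*[Amara₂'s rival]₃* c-commands the anaphor within its binding domain → licit binder.
*Tamar₄* c-commands the anaphor within its binding domain → licit binder.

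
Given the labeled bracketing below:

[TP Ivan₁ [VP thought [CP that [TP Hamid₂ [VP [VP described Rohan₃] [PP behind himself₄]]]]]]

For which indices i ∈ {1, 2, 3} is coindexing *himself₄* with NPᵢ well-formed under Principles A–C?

*himself* is an anaphor, so Principle A applies: it must be bound in its binding domain.
Binding domain of *himself₄*: the embedded TP, whose subject is Hamid₂.
*Ivan₁* c-commands the anaphor but is outside its binding domain → cannot satisfy Principle A.
*Hamid₂* c-commands the anaphor within its binding domain → licit binder.
*Rohan₃* does not c-command the anaphor → cannot bind it.

{2}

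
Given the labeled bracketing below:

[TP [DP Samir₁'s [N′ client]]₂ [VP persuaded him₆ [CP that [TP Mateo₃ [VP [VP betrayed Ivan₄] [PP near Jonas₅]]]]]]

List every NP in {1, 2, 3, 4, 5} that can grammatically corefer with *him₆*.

*him* is a pronoun, so Principle B applies: it must be free in its binding domain.
Binding domain of *him₆*: the matrix TP, whose subject is [Samir₁'s client]₂.
*Samir₁* and the pronoun do not c-command one another → neither Principle B nor Principle C is at stake; coindexation permitted.
*[Samir₁'s client]₂* c-commands the pronoun within its binding domain → coindexation would violate Principle B.
*Mateo₃*: the pronoun c-commands this R-expression → coindexation would violate Principle C on *Mateo₃*.
*Ivan₄*: the pronoun c-commands this R-expression → coindexation would violate Principle C on *Ivan₄*.
*Jonas₅*: the pronoun c-commands this R-expression → coindexation would violate Principle C on *Jonas₅*.

{1}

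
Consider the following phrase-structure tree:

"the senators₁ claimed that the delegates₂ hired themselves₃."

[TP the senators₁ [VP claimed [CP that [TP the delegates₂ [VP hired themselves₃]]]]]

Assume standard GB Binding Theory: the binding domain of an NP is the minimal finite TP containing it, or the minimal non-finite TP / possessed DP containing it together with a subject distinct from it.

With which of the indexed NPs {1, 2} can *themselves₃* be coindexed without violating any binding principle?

*themselves* is an anaphor, so Principle A applies: it must be bound in its binding domain.
Binding domain of *themselves₃*: the embedded TP, whose subject is the delegates₂.
*the senators₁* c-commands the anaphor but is outside its binding domain → cannot satisfy Principle A.
*the delegates₂* c-commands the anaphor within its binding domain → licit binder.

{2}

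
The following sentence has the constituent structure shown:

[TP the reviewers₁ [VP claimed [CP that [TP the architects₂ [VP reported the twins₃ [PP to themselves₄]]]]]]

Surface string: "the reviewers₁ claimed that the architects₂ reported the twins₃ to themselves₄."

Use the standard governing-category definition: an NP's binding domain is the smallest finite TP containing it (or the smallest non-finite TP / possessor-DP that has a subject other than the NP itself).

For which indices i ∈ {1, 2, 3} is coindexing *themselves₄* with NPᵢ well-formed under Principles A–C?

{2, 3}

*themselves* is an anaphor, so Principle A applies: it must be bound in its binding domain.
Binding domain of *themselves₄*: the embedded TP, whose subject is the architects₂.
*the reviewers₁* c-commands the anaphor but is outside its binding domain → cannot satisfy Principle A.
*the architects₂* c-commands the anaphor within its binding domain → licit binder.
*the twins₃* c-commands the anaphor within its binding domain → licit binder.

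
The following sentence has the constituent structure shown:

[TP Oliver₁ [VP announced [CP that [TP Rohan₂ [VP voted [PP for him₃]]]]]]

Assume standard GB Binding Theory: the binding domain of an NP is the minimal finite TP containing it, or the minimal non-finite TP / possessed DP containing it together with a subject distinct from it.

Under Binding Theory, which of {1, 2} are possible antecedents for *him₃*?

{1}

*him* is a pronoun, so Principle B applies: it must be free in its binding domain.
Binding domain of *him₃*: the embedded TP, whose subject is Rohan₂.
*Oliver₁* c-commands the pronoun but from outside its binding domain, and is not c-commanded by it → coindexation permitted.
*Rohan₂* c-commands the pronoun within its binding domain → coindexation would violate Principle B.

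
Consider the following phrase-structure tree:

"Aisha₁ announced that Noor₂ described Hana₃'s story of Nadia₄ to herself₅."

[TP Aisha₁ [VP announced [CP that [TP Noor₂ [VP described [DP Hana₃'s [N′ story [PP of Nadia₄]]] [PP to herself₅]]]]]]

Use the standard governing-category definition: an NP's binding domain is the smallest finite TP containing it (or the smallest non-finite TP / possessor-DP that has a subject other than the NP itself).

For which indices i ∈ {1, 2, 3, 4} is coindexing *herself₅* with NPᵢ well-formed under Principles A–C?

{2}

*herself* is an anaphor, so Principle A applies: it must be bound in its binding domain.
Binding domain of *herself₅*: the embedded TP, whose subject is Noor₂.
*Aisha₁* c-commands the anaphor but is outside its binding domain → cannot satisfy Principle A.
*Noor₂* c-commands the anaphor within its binding domain → licit binder.
*Hana₃* does not c-command the anaphor → cannot bind it.
*Nadia₄* does not c-command the anaphor → cannot bind it.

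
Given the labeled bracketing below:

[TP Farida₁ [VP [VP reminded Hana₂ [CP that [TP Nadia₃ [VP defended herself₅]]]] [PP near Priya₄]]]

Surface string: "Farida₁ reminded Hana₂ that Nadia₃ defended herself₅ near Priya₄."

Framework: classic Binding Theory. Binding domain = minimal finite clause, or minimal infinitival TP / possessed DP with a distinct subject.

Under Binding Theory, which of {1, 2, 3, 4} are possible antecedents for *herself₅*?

*herself* is an anaphor, so Principle A applies: it must be bound in its binding domain.
Binding domain of *herself₅*: the embedded TP, whose subject is Nadia₃.
*Farida₁* c-commands the anaphor but is outside its binding domain → cannot satisfy Principle A.
*Hana₂* c-commands the anaphor but is outside its binding domain → cannot satisfy Principle A.
*Nadia₃* c-commands the anaphor within its binding domain → licit binder.
*Priya₄* does not c-command the anaphor → cannot bind it.

{3}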